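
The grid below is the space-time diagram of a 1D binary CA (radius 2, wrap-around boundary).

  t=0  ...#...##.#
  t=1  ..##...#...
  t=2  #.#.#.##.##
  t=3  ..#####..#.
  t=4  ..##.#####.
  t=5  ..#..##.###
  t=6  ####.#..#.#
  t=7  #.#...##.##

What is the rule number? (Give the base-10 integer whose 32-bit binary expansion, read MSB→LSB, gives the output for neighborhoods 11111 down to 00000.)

1407553239

  #####|.  b31=0 t=3,i=4
  ####.|#  b30=1 t=3,i=5
  ###.#|.  b29=0 t=2,i=0
  ###..|#  b28=1 t=3,i=6
  ##.##|.  b27=0 t=2,i=8
  ##.#.|.  b26=0 t=0,i=9
  ##..#|#  b25=1 t=3,i=7
  ##...|#  b24=1 t=1,i=4
  #.###|#  b23=1 t=2,i=9
  #.##.|#  b22=1 t=2,i=6
  #.#.#|#  b21=1 t=2,i=2
  #.#..|.  b20=0 t=0,i=10
  #..##|.  b19=0 t=5,i=4
  #..#.|#  b18=1 t=3,i=8
  #...#|.  b17=0 t=0,i=1
  #....|#  b16=1 t=1,i=9
  .####|#  b15=1 t=3,i=3
  .###.|.  b14=0 t=2,i=10
  .##.#|.  b13=0 t=0,i=8
  .##..|.  b12=0 t=1,i=3
  .#.##|#  b11=1 t=2,i=5
  .#.#.|#  b10=1 t=2,i=3
  .#..#|#  b9=1 t=5,i=3
  .#...|.  b8=0 t=0,i=0
  ..###|#  b7=1 t=3,i=2
  ..##.|#  b6=1 t=0,i=7
  ..#.#|.  b5=0 t=6,i=8
  ..#..|#  b4=1 t=0,i=3
  ...##|.  b3=0 t=0,i=6
  ...#.|#  b2=1 t=0,i=2
  ....#|#  b1=1 t=1,i=0
  .....|#  b0=1 t=1,i=10
  bits 01010011111001011000111011010111 = 1407553239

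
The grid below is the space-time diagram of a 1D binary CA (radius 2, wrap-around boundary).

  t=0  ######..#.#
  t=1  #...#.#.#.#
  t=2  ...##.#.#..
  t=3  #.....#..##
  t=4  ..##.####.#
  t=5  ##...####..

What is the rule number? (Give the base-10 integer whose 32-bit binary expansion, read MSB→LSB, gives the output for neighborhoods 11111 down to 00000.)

  nb #####: next=.  (t=0,i=1, bit31=0)
  nb ####.: next=#  (t=0,i=4, bit30=1)
  nb ###.#: next=#  (t=4,i=8, bit29=1)
  nb ###..: next=.  (t=0,i=5, bit28=0)
  nb ##.##: next=.  (t=4,i=4, bit27=0)
  nb ##.#.: next=.  (t=2,i=5, bit26=0)
  nb ##..#: next=#  (t=0,i=6, bit25=1)
  nb ##...: next=.  (t=1,i=1, bit24=0)
  nb #.###: next=#  (t=0,i=10, bit23=1)
  nb #.##.: next=.  (t=1,i=10, bit22=0)
  nb #.#.#: next=#  (t=1,i=6, bit21=1)
  nb #.#..: next=.  (t=2,i=8, bit20=0)
  nb #..##: next=#  (t=3,i=8, bit19=1)
  nb #..#.: next=.  (t=0,i=7, bit18=0)
  nb #...#: next=.  (t=1,i=2, bit17=0)
  nb #....: next=#  (t=2,i=10, bit16=1)
  nb .####: next=#  (t=0,i=0, bit15=1)
  nb .###.: next=#  (t=3,i=10, bit14=1)
  nb .##.#: next=.  (t=2,i=4, bit13=0)
  nb .##..: next=.  (t=1,i=0, bit12=0)
  nb .#.##: next=.  (t=0,i=9, bit11=0)
  nb .#.#.: next=.  (t=1,i=5, bit10=0)
  nb .#..#: next=#  (t=3,i=7, bit9=1)
  nb .#...: next=#  (t=2,i=9, bit8=1)
  nb ..###: next=.  (t=3,i=9, bit7=0)
  nb ..##.: next=.  (t=2,i=3, bit6=0)
  nb ..#.#: next=#  (t=0,i=8, bit5=1)
  nb ..#..: next=#  (t=3,i=6, bit4=1)
  nb ...##: next=.  (t=2,i=2, bit3=0)
  nb ...#.: next=#  (t=1,i=3, bit2=1)
  nb ....#: next=.  (t=2,i=1, bit1=0)
  nb .....: next=#  (t=2,i=0, bit0=1)
  bits 01100010101010011100001100110101 = 1655292725

1655292725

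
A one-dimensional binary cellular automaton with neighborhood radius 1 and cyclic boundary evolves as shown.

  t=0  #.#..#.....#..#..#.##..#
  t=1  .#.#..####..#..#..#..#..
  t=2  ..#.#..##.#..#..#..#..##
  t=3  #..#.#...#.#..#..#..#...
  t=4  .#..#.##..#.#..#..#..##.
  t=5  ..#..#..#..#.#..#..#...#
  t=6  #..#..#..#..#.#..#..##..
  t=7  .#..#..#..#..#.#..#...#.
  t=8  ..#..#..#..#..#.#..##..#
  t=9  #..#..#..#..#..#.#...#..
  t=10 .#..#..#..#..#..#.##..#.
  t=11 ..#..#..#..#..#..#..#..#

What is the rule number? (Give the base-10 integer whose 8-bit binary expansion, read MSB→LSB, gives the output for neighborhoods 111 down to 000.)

177

  ### -> #   bit 7 = 1  t=1,i=7
  ##. -> .   bit 6 = 0  t=0,i=0
  #.# -> #   bit 5 = 1  t=0,i=1
  #.. -> #   bit 4 = 1  t=0,i=3
  .## -> .   bit 3 = 0  t=0,i=19
  .#. -> .   bit 2 = 0  t=0,i=2
  ..# -> .   bit 1 = 0  t=0,i=4
  ... -> #   bit 0 = 1  t=0,i=7
  bits 10110001 = 177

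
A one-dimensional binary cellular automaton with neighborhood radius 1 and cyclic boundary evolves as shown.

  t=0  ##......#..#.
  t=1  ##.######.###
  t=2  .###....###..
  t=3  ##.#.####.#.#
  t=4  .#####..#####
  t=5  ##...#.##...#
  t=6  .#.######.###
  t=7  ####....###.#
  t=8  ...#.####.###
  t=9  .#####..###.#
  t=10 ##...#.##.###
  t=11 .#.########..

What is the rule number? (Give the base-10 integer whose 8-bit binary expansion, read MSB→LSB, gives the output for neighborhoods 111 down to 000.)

  [7] ### => .  t=1,i=0
  [6] ##. => #  t=0,i=1
  [5] #.# => #  t=0,i=12
  [4] #.. => .  t=0,i=2
  [3] .## => #  t=0,i=0
  [2] .#. => #  t=0,i=8
  [1] ..# => #  t=0,i=7
  [0] ... => #  t=0,i=3
  bits 01101111 = 111

111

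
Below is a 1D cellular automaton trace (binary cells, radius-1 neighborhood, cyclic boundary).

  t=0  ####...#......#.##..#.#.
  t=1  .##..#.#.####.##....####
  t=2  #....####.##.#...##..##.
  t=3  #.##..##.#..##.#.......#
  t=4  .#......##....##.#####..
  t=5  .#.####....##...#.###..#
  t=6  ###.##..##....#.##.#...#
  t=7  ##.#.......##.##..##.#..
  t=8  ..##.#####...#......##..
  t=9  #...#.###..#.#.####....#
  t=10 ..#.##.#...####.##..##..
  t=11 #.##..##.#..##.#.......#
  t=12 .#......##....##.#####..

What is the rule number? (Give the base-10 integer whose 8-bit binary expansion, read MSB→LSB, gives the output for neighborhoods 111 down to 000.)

  ### -> #   bit 7 = 1  t=0,i=1
  ##. -> .   bit 6 = 0  t=0,i=3
  #.# -> #   bit 5 = 1  t=0,i=15
  #.. -> .   bit 4 = 0  t=0,i=4
  .## -> .   bit 3 = 0  t=0,i=0
  .#. -> #   bit 2 = 1  t=0,i=7
  ..# -> .   bit 1 = 0  t=0,i=6
  ... -> #   bit 0 = 1  t=0,i=5
  bits 10100101 = 165

165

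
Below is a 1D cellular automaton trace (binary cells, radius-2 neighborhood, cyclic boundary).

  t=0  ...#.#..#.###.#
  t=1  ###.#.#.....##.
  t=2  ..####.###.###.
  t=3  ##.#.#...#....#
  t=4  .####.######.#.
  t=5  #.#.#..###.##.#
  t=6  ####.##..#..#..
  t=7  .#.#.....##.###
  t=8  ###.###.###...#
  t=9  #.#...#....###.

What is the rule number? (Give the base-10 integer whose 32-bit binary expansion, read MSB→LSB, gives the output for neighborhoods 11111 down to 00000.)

  ##### -> #   bit 31 = 1  t=4,i=8
  ####. -> .   bit 30 = 0  t=2,i=4
  ###.# -> #   bit 29 = 1  t=0,i=12
  ###.. -> .   bit 28 = 0  t=2,i=13
  ##.## -> .   bit 27 = 0  t=1,i=14
  ##.#. -> #   bit 26 = 1  t=0,i=13
  ##..# -> .   bit 25 = 0  t=6,i=7
  ##... -> #   bit 24 = 1  t=2,i=14
  #.### -> .   bit 23 = 0  t=0,i=10
  #.##. -> .   bit 22 = 0  t=5,i=11
  #.#.# -> #   bit 21 = 1  t=1,i=4
  #.#.. -> .   bit 20 = 0  t=0,i=5
  #..## -> #   bit 19 = 1  t=4,i=0
  #..#. -> .   bit 18 = 0  t=0,i=7
  #...# -> #   bit 17 = 1  t=0,i=1
  #.... -> #   bit 16 = 1  t=1,i=8
  .#### -> #   bit 15 = 1  t=2,i=3
  .###. -> .   bit 14 = 0  t=0,i=11
  .##.# -> #   bit 13 = 1  t=1,i=13
  .##.. -> .   bit 12 = 0  t=6,i=6
  .#.## -> .   bit 11 = 0  t=0,i=9
  .#.#. -> #   bit 10 = 1  t=0,i=4
  .#..# -> #   bit 9 = 1  t=0,i=6
  .#... -> #   bit 8 = 1  t=0,i=0
  ..### -> .   bit 7 = 0  t=2,i=2
  ..##. -> #   bit 6 = 1  t=1,i=12
  ..#.# -> .   bit 5 = 0  t=0,i=3
  ..#.. -> #   bit 4 = 1  t=3,i=9
  ...## -> #   bit 3 = 1  t=1,i=11
  ...#. -> #   bit 2 = 1  t=0,i=2
  ....# -> .   bit 1 = 0  t=1,i=10
  ..... -> #   bit 0 = 1  t=1,i=9
  bits 10100101001010111010011101011101 = 2771101533

2771101533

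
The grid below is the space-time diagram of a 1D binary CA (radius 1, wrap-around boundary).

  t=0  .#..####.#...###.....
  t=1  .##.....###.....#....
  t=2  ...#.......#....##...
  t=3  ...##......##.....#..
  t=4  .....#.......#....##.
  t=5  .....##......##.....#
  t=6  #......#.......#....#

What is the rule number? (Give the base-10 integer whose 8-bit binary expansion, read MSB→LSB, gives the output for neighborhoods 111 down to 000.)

52

  nb ###: next=.  (t=0,i=5, bit7=0)
  nb ##.: next=.  (t=0,i=7, bit6=0)
  nb #.#: next=#  (t=0,i=8, bit5=1)
  nb #..: next=#  (t=0,i=2, bit4=1)
  nb .##: next=.  (t=0,i=4, bit3=0)
  nb .#.: next=#  (t=0,i=1, bit2=1)
  nb ..#: next=.  (t=0,i=0, bit1=0)
  nb ...: next=.  (t=0,i=11, bit0=0)
  bits 00110100 = 52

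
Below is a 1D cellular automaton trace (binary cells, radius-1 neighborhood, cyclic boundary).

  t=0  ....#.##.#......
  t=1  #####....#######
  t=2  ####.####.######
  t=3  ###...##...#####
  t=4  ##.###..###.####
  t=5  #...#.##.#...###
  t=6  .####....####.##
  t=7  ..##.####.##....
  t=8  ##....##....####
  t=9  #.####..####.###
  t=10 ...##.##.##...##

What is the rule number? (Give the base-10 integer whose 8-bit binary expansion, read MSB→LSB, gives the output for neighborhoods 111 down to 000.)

151

  [7] ### => #  t=1,i=0
  [6] ##. => .  t=0,i=7
  [5] #.# => .  t=0,i=5
  [4] #.. => #  t=0,i=10
  [3] .## => .  t=0,i=6
  [2] .#. => #  t=0,i=4
  [1] ..# => #  t=0,i=3
  [0] ... => #  t=0,i=0
  bits 10010111 = 151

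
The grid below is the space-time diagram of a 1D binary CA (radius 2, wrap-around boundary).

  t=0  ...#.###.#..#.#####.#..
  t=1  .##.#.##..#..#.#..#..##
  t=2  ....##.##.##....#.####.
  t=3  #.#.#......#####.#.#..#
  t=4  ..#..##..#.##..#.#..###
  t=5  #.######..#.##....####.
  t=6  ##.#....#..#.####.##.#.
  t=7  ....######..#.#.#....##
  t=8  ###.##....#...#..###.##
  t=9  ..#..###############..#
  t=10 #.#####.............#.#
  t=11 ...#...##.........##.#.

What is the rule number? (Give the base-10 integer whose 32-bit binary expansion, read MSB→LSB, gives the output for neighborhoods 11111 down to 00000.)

  [31] ##### => .  t=0,i=16
  [30] ####. => .  t=0,i=17
  [29] ###.# => #  t=0,i=7
  [28] ###.. => .  t=2,i=21
  [27] ##.## => .  t=1,i=0
  [26] ##.#. => .  t=0,i=8
  [25] ##..# => #  t=1,i=8
  [24] ##... => #  t=2,i=12
  [23] #.### => .  t=0,i=5
  [22] #.##. => .  t=1,i=1
  [21] #.#.# => #  t=1,i=4
  [20] #.#.. => .  t=0,i=9
  [19] #..## => #  t=1,i=20
  [18] #..#. => .  t=0,i=11
  [17] #...# => #  t=8,i=12
  [16] #.... => #  t=0,i=22
  [15] .#### => #  t=0,i=15
  [14] .###. => #  t=0,i=6
  [13] .##.# => .  t=1,i=2
  [12] .##.. => #  t=1,i=7
  [11] .#.## => #  t=0,i=4
  [10] .#.#. => .  t=1,i=14
  [9] .#..# => #  t=0,i=10
  [8] .#... => #  t=0,i=21
  [7] ..### => #  t=3,i=11
  [6] ..##. => #  t=1,i=21
  [5] ..#.# => .  t=0,i=3
  [4] ..#.. => #  t=1,i=10
  [3] ...## => .  t=2,i=3
  [2] ...#. => #  t=0,i=2
  [1] ....# => #  t=0,i=1
  [0] ..... => .  t=0,i=0
  bits 00100011001010111101101111010110 = 590076886

590076886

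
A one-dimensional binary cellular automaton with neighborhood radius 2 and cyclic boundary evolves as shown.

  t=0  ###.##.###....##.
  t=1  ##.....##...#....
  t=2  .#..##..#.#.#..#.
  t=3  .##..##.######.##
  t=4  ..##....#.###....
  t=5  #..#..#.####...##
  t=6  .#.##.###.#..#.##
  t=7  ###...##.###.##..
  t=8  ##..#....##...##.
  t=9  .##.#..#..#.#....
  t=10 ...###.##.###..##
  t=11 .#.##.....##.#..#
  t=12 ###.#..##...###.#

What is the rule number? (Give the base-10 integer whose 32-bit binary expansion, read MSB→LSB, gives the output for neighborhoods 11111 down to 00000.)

  ##### -> #   bit 31 = 1  t=3,i=10
  ####. -> #   bit 30 = 1  t=3,i=12
  ###.# -> .   bit 29 = 0  t=0,i=2
  ###.. -> .   bit 28 = 0  t=0,i=9
  ##.## -> .   bit 27 = 0  t=0,i=3
  ##.#. -> #   bit 26 = 1  t=6,i=0
  ##..# -> #   bit 25 = 1  t=2,i=6
  ##... -> .   bit 24 = 0  t=0,i=10
  #.### -> #   bit 23 = 1  t=0,i=0
  #.##. -> .   bit 22 = 0  t=0,i=4
  #.#.# -> #   bit 21 = 1  t=2,i=10
  #.#.. -> #   bit 20 = 1  t=2,i=12
  #..## -> .   bit 19 = 0  t=2,i=3
  #..#. -> .   bit 18 = 0  t=2,i=0
  #...# -> #   bit 17 = 1  t=1,i=10
  #.... -> .   bit 16 = 0  t=0,i=11
  .#### -> .   bit 15 = 0  t=3,i=9
  .###. -> #   bit 14 = 1  t=0,i=1
  .##.# -> .   bit 13 = 0  t=0,i=5
  .##.. -> #   bit 12 = 1  t=1,i=1
  .#.## -> #   bit 11 = 1  t=4,i=9
  .#.#. -> #   bit 10 = 1  t=2,i=9
  .#..# -> #   bit 9 = 1  t=2,i=2
  .#... -> .   bit 8 = 0  t=1,i=13
  ..### -> #   bit 7 = 1  t=5,i=15
  ..##. -> .   bit 6 = 0  t=0,i=14
  ..#.# -> #   bit 5 = 1  t=2,i=8
  ..#.. -> #   bit 4 = 1  t=1,i=12
  ...## -> .   bit 3 = 0  t=0,i=13
  ...#. -> .   bit 2 = 0  t=1,i=11
  ....# -> #   bit 1 = 1  t=0,i=12
  ..... -> #   bit 0 = 1  t=1,i=4
  bits 11000110101100100101111010110011 = 3333578419

3333578419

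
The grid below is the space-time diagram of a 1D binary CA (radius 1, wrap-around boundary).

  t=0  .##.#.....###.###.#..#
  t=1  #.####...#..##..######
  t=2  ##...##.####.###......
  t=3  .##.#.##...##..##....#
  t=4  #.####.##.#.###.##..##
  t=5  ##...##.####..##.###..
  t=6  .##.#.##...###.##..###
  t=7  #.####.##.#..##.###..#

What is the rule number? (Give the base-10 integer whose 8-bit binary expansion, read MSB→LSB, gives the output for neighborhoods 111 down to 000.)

118

  [7] ### => .  t=0,i=11
  [6] ##. => #  t=0,i=2
  [5] #.# => #  t=0,i=0
  [4] #.. => #  t=0,i=5
  [3] .## => .  t=0,i=1
  [2] .#. => #  t=0,i=4
  [1] ..# => #  t=0,i=9
  [0] ... => .  t=0,i=6
  bits 01110110 = 118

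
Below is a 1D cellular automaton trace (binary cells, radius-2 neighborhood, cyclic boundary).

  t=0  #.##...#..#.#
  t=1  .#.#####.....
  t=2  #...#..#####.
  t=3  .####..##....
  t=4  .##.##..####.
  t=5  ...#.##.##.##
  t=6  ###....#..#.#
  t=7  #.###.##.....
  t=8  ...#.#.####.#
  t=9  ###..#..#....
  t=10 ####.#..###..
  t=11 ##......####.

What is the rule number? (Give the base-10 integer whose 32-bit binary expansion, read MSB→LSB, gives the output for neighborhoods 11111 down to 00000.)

455332245

  [31] ##### => .  t=1,i=5
  [30] ####. => .  t=1,i=6
  [29] ###.# => .  t=2,i=11
  [28] ###.. => #  t=1,i=7
  [27] ##.## => #  t=0,i=1
  [26] ##.#. => .  t=2,i=12
  [25] ##..# => #  t=3,i=5
  [24] ##... => #  t=0,i=4
  [23] #.### => .  t=1,i=3
  [22] #.##. => .  t=0,i=2
  [21] #.#.# => #  t=8,i=5
  [20] #.#.. => .  t=2,i=0
  [19] #..## => .  t=2,i=6
  [18] #..#. => .  t=0,i=9
  [17] #...# => #  t=0,i=5
  [16] #.... => #  t=1,i=9
  [15] .#### => #  t=1,i=4
  [14] .###. => #  t=7,i=3
  [13] .##.# => .  t=0,i=0
  [12] .##.. => #  t=0,i=3
  [11] .#.## => .  t=0,i=11
  [10] .#.#. => .  t=8,i=4
  [9] .#..# => .  t=0,i=8
  [8] .#... => #  t=2,i=1
  [7] ..### => #  t=2,i=7
  [6] ..##. => .  t=3,i=7
  [5] ..#.# => .  t=0,i=10
  [4] ..#.. => #  t=0,i=7
  [3] ...## => .  t=3,i=0
  [2] ...#. => #  t=0,i=6
  [1] ....# => .  t=1,i=12
  [0] ..... => #  t=1,i=10
  bits 00011011001000111101000110010101 = 455332245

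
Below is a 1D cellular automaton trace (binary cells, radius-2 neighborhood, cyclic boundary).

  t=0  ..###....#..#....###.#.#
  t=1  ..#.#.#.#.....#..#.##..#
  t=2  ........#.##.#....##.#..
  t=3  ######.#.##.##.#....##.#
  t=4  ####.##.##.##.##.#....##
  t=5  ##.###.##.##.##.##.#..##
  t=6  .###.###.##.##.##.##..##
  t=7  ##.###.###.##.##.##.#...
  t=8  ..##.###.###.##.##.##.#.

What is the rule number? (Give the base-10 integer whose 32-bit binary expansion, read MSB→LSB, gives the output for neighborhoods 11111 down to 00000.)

  nb #####: next=#  (t=3,i=1, bit31=1)
  nb ####.: next=.  (t=3,i=4, bit30=0)
  nb ###.#: next=#  (t=0,i=19, bit29=1)
  nb ###..: next=#  (t=0,i=4, bit28=1)
  nb ##.##: next=#  (t=3,i=11, bit27=1)
  nb ##.#.: next=#  (t=0,i=20, bit26=1)
  nb ##..#: next=#  (t=1,i=21, bit25=1)
  nb ##...: next=.  (t=0,i=5, bit24=0)
  nb #.###: next=#  (t=3,i=23, bit23=1)
  nb #.##.: next=#  (t=1,i=19, bit22=1)
  nb #.#.#: next=.  (t=0,i=21, bit21=0)
  nb #.#..: next=#  (t=0,i=23, bit20=1)
  nb #..##: next=.  (t=0,i=1, bit19=0)
  nb #..#.: next=.  (t=0,i=11, bit18=0)
  nb #...#: next=#  (t=7,i=22, bit17=1)
  nb #....: next=#  (t=0,i=6, bit16=1)
  nb .####: next=#  (t=3,i=0, bit15=1)
  nb .###.: next=.  (t=0,i=3, bit14=0)
  nb .##.#: next=.  (t=2,i=11, bit13=0)
  nb .##..: next=.  (t=1,i=20, bit12=0)
  nb .#.##: next=#  (t=1,i=18, bit11=1)
  nb .#.#.: next=.  (t=0,i=22, bit10=0)
  nb .#..#: next=.  (t=0,i=0, bit9=0)
  nb .#...: next=.  (t=0,i=13, bit8=0)
  nb ..###: next=#  (t=0,i=2, bit7=1)
  nb ..##.: next=.  (t=2,i=18, bit6=0)
  nb ..#.#: next=.  (t=1,i=2, bit5=0)
  nb ..#..: next=.  (t=0,i=9, bit4=0)
  nb ...##: next=.  (t=0,i=16, bit3=0)
  nb ...#.: next=#  (t=0,i=8, bit2=1)
  nb ....#: next=.  (t=0,i=7, bit1=0)
  nb .....: next=#  (t=1,i=11, bit0=1)
  bits 10111110110100111000100010000101 = 3201534085

3201534085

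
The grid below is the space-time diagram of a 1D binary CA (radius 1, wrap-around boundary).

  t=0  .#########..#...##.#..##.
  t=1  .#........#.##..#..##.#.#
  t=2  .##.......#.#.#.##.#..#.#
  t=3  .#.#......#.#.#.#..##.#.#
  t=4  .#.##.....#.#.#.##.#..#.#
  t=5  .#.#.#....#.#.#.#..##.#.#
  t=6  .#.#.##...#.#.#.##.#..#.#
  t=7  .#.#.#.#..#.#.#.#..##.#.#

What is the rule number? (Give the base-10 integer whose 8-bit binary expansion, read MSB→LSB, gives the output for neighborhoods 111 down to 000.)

28

  nb ###: next=.  (t=0,i=2, bit7=0)
  nb ##.: next=.  (t=0,i=9, bit6=0)
  nb #.#: next=.  (t=0,i=18, bit5=0)
  nb #..: next=#  (t=0,i=10, bit4=1)
  nb .##: next=#  (t=0,i=1, bit3=1)
  nb .#.: next=#  (t=0,i=12, bit2=1)
  nb ..#: next=.  (t=0,i=0, bit1=0)
  nb ...: next=.  (t=0,i=14, bit0=0)
  bits 00011100 = 28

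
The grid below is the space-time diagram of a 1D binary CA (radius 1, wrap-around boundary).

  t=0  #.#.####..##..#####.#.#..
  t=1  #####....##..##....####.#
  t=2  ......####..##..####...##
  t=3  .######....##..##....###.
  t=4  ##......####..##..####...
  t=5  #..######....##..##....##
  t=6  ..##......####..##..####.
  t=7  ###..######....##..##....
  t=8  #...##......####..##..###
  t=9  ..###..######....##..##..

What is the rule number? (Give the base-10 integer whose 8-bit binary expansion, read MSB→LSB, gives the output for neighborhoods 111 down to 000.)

47

  ### -> .   bit 7 = 0  t=0,i=5
  ##. -> .   bit 6 = 0  t=0,i=7
  #.# -> #   bit 5 = 1  t=0,i=1
  #.. -> .   bit 4 = 0  t=0,i=8
  .## -> #   bit 3 = 1  t=0,i=4
  .#. -> #   bit 2 = 1  t=0,i=0
  ..# -> #   bit 1 = 1  t=0,i=9
  ... -> #   bit 0 = 1  t=1,i=6
  bits 00101111 = 47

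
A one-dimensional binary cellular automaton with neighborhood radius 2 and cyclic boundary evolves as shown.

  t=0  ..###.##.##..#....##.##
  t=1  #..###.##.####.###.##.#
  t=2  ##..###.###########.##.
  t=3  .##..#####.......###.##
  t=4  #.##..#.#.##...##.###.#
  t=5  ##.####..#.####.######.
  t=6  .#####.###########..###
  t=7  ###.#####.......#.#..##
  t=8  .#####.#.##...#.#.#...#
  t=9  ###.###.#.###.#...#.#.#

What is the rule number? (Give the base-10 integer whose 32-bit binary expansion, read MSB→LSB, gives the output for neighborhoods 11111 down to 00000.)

  #####|.  b31=0 t=2,i=10
  ####.|#  b30=1 t=1,i=12
  ###.#|#  b29=1 t=0,i=4
  ###..|.  b28=0 t=3,i=9
  ##.##|#  b27=1 t=0,i=5
  ##.#.|#  b26=1 t=8,i=6
  ##..#|#  b25=1 t=0,i=0
  ##...|#  b24=1 t=3,i=10
  #.###|#  b23=1 t=1,i=10
  #.##.|.  b22=0 t=0,i=6
  #.#.#|.  b21=0 t=4,i=8
  #.#..|#  b20=1 t=7,i=18
  #..##|.  b19=0 t=0,i=1
  #..#.|#  b18=1 t=0,i=12
  #...#|#  b17=1 t=4,i=13
  #....|#  b16=1 t=0,i=15
  .####|#  b15=1 t=1,i=11
  .###.|#  b14=1 t=0,i=3
  .##.#|#  b13=1 t=0,i=7
  .##..|#  b12=1 t=0,i=10
  .#.##|#  b11=1 t=4,i=9
  .#.#.|.  b10=0 t=4,i=7
  .#..#|.  b9=0 t=7,i=19
  .#...|.  b8=0 t=0,i=14
  ..###|.  b7=0 t=0,i=2
  ..##.|.  b6=0 t=0,i=18
  ..#.#|#  b5=1 t=4,i=6
  ..#..|#  b4=1 t=0,i=13
  ...##|#  b3=1 t=0,i=17
  ...#.|.  b2=0 t=7,i=15
  ....#|#  b1=1 t=0,i=16
  .....|.  b0=0 t=3,i=12
  bits 01101111100101111111100000111010 = 1872230458

1872230458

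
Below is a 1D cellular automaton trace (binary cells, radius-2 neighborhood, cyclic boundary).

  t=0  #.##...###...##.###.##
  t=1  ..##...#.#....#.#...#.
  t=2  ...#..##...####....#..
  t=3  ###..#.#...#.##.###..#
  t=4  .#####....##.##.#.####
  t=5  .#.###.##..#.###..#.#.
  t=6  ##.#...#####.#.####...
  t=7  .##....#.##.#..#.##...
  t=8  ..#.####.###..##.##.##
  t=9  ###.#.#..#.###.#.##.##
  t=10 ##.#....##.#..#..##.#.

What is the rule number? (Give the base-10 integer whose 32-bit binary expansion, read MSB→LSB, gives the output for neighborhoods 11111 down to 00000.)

  [31] ##### => #  t=4,i=3
  [30] ####. => #  t=2,i=13
  [29] ###.# => .  t=0,i=0
  [28] ###.. => #  t=0,i=9
  [27] ##.## => .  t=0,i=1
  [26] ##.#. => #  t=4,i=15
  [25] ##..# => #  t=3,i=3
  [24] ##... => .  t=0,i=4
  [23] #.### => #  t=0,i=16
  [22] #.##. => #  t=0,i=2
  [21] #.#.# => .  t=4,i=16
  [20] #.#.. => .  t=1,i=9
  [19] #..## => #  t=2,i=5
  [18] #..#. => #  t=3,i=4
  [17] #...# => .  t=0,i=5
  [16] #.... => #  t=1,i=11
  [15] .#### => .  t=2,i=12
  [14] .###. => .  t=0,i=8
  [13] .##.# => #  t=0,i=14
  [12] .##.. => #  t=0,i=3
  [11] .#.## => .  t=3,i=12
  [10] .#.#. => .  t=1,i=8
  [9] .#..# => .  t=2,i=4
  [8] .#... => .  t=1,i=10
  [7] ..### => #  t=0,i=7
  [6] ..##. => .  t=0,i=13
  [5] ..#.# => #  t=1,i=7
  [4] ..#.. => .  t=1,i=20
  [3] ...## => .  t=0,i=6
  [2] ...#. => #  t=1,i=6
  [1] ....# => #  t=1,i=12
  [0] ..... => #  t=2,i=0
  bits 11010110110011010011000010100111 = 3603771559

3603771559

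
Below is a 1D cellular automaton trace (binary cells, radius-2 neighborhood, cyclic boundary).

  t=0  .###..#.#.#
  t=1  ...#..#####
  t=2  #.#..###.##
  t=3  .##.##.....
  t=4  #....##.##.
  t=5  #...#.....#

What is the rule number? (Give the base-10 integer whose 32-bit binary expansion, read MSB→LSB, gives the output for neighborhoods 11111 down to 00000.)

  [31] ##### => .  t=1,i=8
  [30] ####. => #  t=1,i=9
  [29] ###.# => .  t=2,i=0
  [28] ###.. => #  t=0,i=3
  [27] ##.## => .  t=2,i=8
  [26] ##.#. => #  t=2,i=1
  [25] ##..# => .  t=0,i=4
  [24] ##... => #  t=1,i=0
  [23] #.### => .  t=0,i=1
  [22] #.##. => .  t=3,i=4
  [21] #.#.# => #  t=0,i=8
  [20] #.#.. => #  t=2,i=2
  [19] #..## => #  t=1,i=5
  [18] #..#. => .  t=0,i=5
  [17] #...# => .  t=1,i=1
  [16] #.... => .  t=3,i=7
  [15] .#### => #  t=1,i=7
  [14] .###. => .  t=0,i=2
  [13] .##.# => .  t=3,i=2
  [12] .##.. => #  t=3,i=5
  [11] .#.## => .  t=0,i=0
  [10] .#.#. => #  t=0,i=7
  [9] .#..# => .  t=1,i=4
  [8] .#... => .  t=4,i=1
  [7] ..### => #  t=1,i=6
  [6] ..##. => .  t=3,i=1
  [5] ..#.# => #  t=0,i=6
  [4] ..#.. => .  t=1,i=3
  [3] ...## => #  t=3,i=0
  [2] ...#. => #  t=1,i=2
  [1] ....# => .  t=3,i=10
  [0] ..... => #  t=3,i=8
  bits 01010101001110001001010010101101 = 1429771437

1429771437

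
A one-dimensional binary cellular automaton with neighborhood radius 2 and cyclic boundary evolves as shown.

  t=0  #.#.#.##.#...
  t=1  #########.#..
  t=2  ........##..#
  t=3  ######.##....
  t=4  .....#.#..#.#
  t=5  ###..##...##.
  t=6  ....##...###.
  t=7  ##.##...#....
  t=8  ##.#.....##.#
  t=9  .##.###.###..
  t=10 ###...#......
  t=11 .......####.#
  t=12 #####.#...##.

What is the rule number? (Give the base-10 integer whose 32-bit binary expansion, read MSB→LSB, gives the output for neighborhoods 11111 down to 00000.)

  #####|.  b31=0 t=1,i=2
  ####.|.  b30=0 t=1,i=7
  ###.#|#  b29=1 t=1,i=8
  ###..|.  b28=0 t=5,i=2
  ##.##|.  b27=0 t=3,i=6
  ##.#.|#  b26=1 t=0,i=8
  ##..#|.  b25=0 t=2,i=10
  ##...|.  b24=0 t=3,i=9
  #.###|.  b23=0 t=5,i=0
  #.##.|#  b22=1 t=0,i=6
  #.#.#|#  b21=1 t=0,i=2
  #.#..|.  b20=0 t=0,i=9
  #..##|#  b19=1 t=1,i=12
  #..#.|.  b18=0 t=2,i=11
  #...#|.  b17=0 t=0,i=11
  #....|#  b16=1 t=2,i=1
  .####|.  b15=0 t=1,i=1
  .###.|.  b14=0 t=5,i=1
  .##.#|#  b13=1 t=0,i=7
  .##..|.  b12=0 t=2,i=9
  .#.##|#  b11=1 t=0,i=5
  .#.#.|#  b10=1 t=0,i=1
  .#..#|.  b9=0 t=1,i=11
  .#...|#  b8=1 t=0,i=10
  ..###|.  b7=0 t=1,i=0
  ..##.|#  b6=1 t=2,i=8
  ..#.#|#  b5=1 t=0,i=0
  ..#..|.  b4=0 t=2,i=12
  ...##|#  b3=1 t=2,i=7
  ...#.|.  b2=0 t=0,i=12
  ....#|.  b1=0 t=2,i=6
  .....|#  b0=1 t=2,i=2
  bits 00100100011010010010110101101001 = 610872681

610872681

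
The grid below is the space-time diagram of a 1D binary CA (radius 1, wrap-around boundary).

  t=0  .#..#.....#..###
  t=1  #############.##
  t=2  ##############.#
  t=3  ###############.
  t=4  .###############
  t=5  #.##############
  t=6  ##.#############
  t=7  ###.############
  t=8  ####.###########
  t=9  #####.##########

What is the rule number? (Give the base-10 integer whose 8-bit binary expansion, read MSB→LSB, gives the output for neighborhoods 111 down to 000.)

  ### -> #   bit 7 = 1  t=0,i=14
  ##. -> #   bit 6 = 1  t=0,i=15
  #.# -> #   bit 5 = 1  t=0,i=0
  #.. -> #   bit 4 = 1  t=0,i=2
  .## -> .   bit 3 = 0  t=0,i=13
  .#. -> #   bit 2 = 1  t=0,i=1
  ..# -> #   bit 1 = 1  t=0,i=3
  ... -> #   bit 0 = 1  t=0,i=6
  bits 11110111 = 247

247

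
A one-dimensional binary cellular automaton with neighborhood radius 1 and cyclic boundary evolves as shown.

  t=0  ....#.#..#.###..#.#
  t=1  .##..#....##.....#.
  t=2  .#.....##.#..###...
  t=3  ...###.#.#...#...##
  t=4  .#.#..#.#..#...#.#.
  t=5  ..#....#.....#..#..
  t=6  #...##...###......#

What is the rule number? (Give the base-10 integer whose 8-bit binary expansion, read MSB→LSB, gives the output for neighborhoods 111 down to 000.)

41

  ### -> .   bit 7 = 0  t=0,i=12
  ##. -> .   bit 6 = 0  t=0,i=13
  #.# -> #   bit 5 = 1  t=0,i=5
  #.. -> .   bit 4 = 0  t=0,i=0
  .## -> #   bit 3 = 1  t=0,i=11
  .#. -> .   bit 2 = 0  t=0,i=4
  ..# -> .   bit 1 = 0  t=0,i=3
  ... -> #   bit 0 = 1  t=0,i=1
  bits 00101001 = 41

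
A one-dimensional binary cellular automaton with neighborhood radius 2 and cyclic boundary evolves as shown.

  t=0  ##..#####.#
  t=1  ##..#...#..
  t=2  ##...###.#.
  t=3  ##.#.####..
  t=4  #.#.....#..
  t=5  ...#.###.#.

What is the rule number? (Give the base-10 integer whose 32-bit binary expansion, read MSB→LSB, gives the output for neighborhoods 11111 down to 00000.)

876762055

  [31] ##### => .  t=0,i=6
  [30] ####. => .  t=0,i=7
  [29] ###.# => #  t=0,i=8
  [28] ###.. => #  t=0,i=1
  [27] ##.## => .  t=0,i=9
  [26] ##.#. => #  t=2,i=8
  [25] ##..# => .  t=0,i=2
  [24] ##... => .  t=2,i=2
  [23] #.### => .  t=0,i=10
  [22] #.##. => #  t=2,i=0
  [21] #.#.# => .  t=2,i=9
  [20] #.#.. => .  t=4,i=2
  [19] #..## => .  t=0,i=3
  [18] #..#. => .  t=1,i=3
  [17] #...# => #  t=1,i=6
  [16] #.... => .  t=4,i=4
  [15] .#### => .  t=0,i=5
  [14] .###. => #  t=0,i=0
  [13] .##.# => .  t=3,i=1
  [12] .##.. => #  t=1,i=1
  [11] .#.## => .  t=2,i=10
  [10] .#.#. => .  t=4,i=1
  [9] .#..# => #  t=1,i=9
  [8] .#... => #  t=1,i=5
  [7] ..### => #  t=0,i=4
  [6] ..##. => #  t=1,i=0
  [5] ..#.# => .  t=4,i=0
  [4] ..#.. => .  t=1,i=4
  [3] ...## => .  t=2,i=4
  [2] ...#. => #  t=1,i=7
  [1] ....# => #  t=4,i=6
  [0] ..... => #  t=4,i=5
  bits 00110100010000100101001111000111 = 876762055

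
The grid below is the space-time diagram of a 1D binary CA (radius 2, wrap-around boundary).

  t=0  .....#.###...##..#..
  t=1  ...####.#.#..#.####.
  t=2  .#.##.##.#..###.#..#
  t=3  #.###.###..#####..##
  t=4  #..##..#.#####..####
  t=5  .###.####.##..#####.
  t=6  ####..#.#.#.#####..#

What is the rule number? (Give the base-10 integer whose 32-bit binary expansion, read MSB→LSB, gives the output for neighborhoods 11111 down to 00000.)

2806836726

  ##### -> #   bit 31 = 1  t=3,i=13
  ####. -> .   bit 30 = 0  t=1,i=5
  ###.# -> #   bit 29 = 1  t=1,i=6
  ###.. -> .   bit 28 = 0  t=0,i=9
  ##.## -> .   bit 27 = 0  t=2,i=5
  ##.#. -> #   bit 26 = 1  t=1,i=7
  ##..# -> #   bit 25 = 1  t=0,i=15
  ##... -> #   bit 24 = 1  t=0,i=10
  #.### -> .   bit 23 = 0  t=0,i=7
  #.##. -> #   bit 22 = 1  t=2,i=3
  #.#.# -> .   bit 21 = 0  t=1,i=8
  #.#.. -> .   bit 20 = 0  t=1,i=10
  #..## -> #   bit 19 = 1  t=2,i=11
  #..#. -> #   bit 18 = 1  t=0,i=16
  #...# -> .   bit 17 = 0  t=0,i=11
  #.... -> .   bit 16 = 0  t=0,i=19
  .#### -> #   bit 15 = 1  t=1,i=4
  .###. -> #   bit 14 = 1  t=0,i=8
  .##.# -> #   bit 13 = 1  t=2,i=4
  .##.. -> .   bit 12 = 0  t=0,i=14
  .#.## -> #   bit 11 = 1  t=0,i=6
  .#.#. -> #   bit 10 = 1  t=1,i=9
  .#..# -> .   bit 9 = 0  t=1,i=11
  .#... -> #   bit 8 = 1  t=0,i=18
  ..### -> #   bit 7 = 1  t=1,i=3
  ..##. -> #   bit 6 = 1  t=0,i=13
  ..#.# -> #   bit 5 = 1  t=0,i=5
  ..#.. -> #   bit 4 = 1  t=0,i=17
  ...## -> .   bit 3 = 0  t=0,i=12
  ...#. -> #   bit 2 = 1  t=0,i=4
  ....# -> #   bit 1 = 1  t=0,i=3
  ..... -> .   bit 0 = 0  t=0,i=0
  bits 10100111010011001110110111110110 = 2806836726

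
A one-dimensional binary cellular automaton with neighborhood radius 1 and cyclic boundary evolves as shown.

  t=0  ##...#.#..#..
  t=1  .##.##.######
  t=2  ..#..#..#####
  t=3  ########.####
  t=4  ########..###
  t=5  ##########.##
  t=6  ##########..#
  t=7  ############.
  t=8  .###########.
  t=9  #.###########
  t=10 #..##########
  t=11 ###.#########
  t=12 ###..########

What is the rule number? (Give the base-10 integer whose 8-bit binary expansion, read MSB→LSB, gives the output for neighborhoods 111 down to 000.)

214

  ###|#  b7=1 t=1,i=8
  ##.|#  b6=1 t=0,i=1
  #.#|.  b5=0 t=0,i=6
  #..|#  b4=1 t=0,i=2
  .##|.  b3=0 t=0,i=0
  .#.|#  b2=1 t=0,i=5
  ..#|#  b1=1 t=0,i=4
  ...|.  b0=0 t=0,i=3
  bits 11010110 = 214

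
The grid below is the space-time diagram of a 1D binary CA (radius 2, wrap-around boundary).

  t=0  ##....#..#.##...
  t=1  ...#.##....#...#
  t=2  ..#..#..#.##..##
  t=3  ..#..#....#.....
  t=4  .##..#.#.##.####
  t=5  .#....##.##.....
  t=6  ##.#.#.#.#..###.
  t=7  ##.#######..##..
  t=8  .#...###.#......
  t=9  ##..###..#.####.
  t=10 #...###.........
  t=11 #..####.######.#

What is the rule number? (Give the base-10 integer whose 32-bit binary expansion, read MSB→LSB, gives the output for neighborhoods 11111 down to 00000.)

  ##### -> #   bit 31 = 1  t=7,i=5
  ####. -> .   bit 30 = 0  t=4,i=14
  ###.# -> .   bit 29 = 0  t=4,i=15
  ###.. -> #   bit 28 = 1  t=7,i=9
  ##.## -> .   bit 27 = 0  t=4,i=0
  ##.#. -> .   bit 26 = 0  t=6,i=2
  ##..# -> .   bit 25 = 0  t=2,i=0
  ##... -> .   bit 24 = 0  t=0,i=2
  #.### -> .   bit 23 = 0  t=4,i=12
  #.##. -> #   bit 22 = 1  t=0,i=11
  #.#.# -> #   bit 21 = 1  t=4,i=7
  #.#.. -> #   bit 20 = 1  t=6,i=9
  #..## -> .   bit 19 = 0  t=2,i=13
  #..#. -> .   bit 18 = 0  t=0,i=8
  #...# -> .   bit 17 = 0  t=0,i=14
  #.... -> #   bit 16 = 1  t=0,i=3
  .#### -> .   bit 15 = 0  t=4,i=13
  .###. -> #   bit 14 = 1  t=6,i=13
  .##.# -> #   bit 13 = 1  t=4,i=10
  .##.. -> .   bit 12 = 0  t=0,i=1
  .#.## -> .   bit 11 = 0  t=0,i=10
  .#.#. -> #   bit 10 = 1  t=4,i=6
  .#..# -> .   bit 9 = 0  t=0,i=7
  .#... -> .   bit 8 = 0  t=1,i=0
  ..### -> #   bit 7 = 1  t=6,i=12
  ..##. -> .   bit 6 = 0  t=0,i=0
  ..#.# -> .   bit 5 = 0  t=0,i=9
  ..#.. -> #   bit 4 = 1  t=0,i=6
  ...## -> #   bit 3 = 1  t=0,i=15
  ...#. -> #   bit 2 = 1  t=0,i=5
  ....# -> .   bit 1 = 0  t=0,i=4
  ..... -> #   bit 0 = 1  t=3,i=13
  bits 10010000011100010110010010011101 = 2423350429

2423350429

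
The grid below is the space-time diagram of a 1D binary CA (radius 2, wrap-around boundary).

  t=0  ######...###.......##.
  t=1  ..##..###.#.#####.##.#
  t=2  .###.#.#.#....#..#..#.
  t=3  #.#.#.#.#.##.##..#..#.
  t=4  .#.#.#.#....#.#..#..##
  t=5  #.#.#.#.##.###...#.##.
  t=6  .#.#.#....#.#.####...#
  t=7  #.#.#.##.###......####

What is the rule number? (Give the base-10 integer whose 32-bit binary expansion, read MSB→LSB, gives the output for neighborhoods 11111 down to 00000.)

  [31] ##### => #  t=0,i=2
  [30] ####. => .  t=0,i=4
  [29] ###.# => .  t=1,i=8
  [28] ###.. => .  t=0,i=5
  [27] ##.## => #  t=0,i=21
  [26] ##.#. => #  t=1,i=9
  [25] ##..# => .  t=1,i=4
  [24] ##... => #  t=0,i=6
  [23] #.### => .  t=0,i=0
  [22] #.##. => .  t=1,i=18
  [21] #.#.# => .  t=1,i=10
  [20] #.#.. => .  t=1,i=21
  [19] #..## => #  t=1,i=1
  [18] #..#. => .  t=2,i=16
  [17] #...# => #  t=0,i=7
  [16] #.... => #  t=0,i=13
  [15] .#### => .  t=0,i=1
  [14] .###. => #  t=0,i=10
  [13] .##.# => .  t=0,i=20
  [12] .##.. => #  t=1,i=3
  [11] .#.## => .  t=1,i=11
  [10] .#.#. => #  t=2,i=6
  [9] .#..# => .  t=1,i=0
  [8] .#... => #  t=2,i=10
  [7] ..### => .  t=0,i=9
  [6] ..##. => #  t=0,i=19
  [5] ..#.# => #  t=3,i=20
  [4] ..#.. => #  t=2,i=14
  [3] ...## => #  t=0,i=8
  [2] ...#. => #  t=2,i=13
  [1] ....# => .  t=0,i=17
  [0] ..... => #  t=0,i=14
  bits 10001101000010110101010101111101 = 2366330237

2366330237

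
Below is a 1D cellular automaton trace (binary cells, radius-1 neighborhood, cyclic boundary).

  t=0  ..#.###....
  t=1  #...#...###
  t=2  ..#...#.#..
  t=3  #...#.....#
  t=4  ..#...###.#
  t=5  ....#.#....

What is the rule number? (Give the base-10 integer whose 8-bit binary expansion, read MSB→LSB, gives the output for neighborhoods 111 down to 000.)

  [7] ### => .  t=0,i=5
  [6] ##. => .  t=0,i=6
  [5] #.# => .  t=0,i=3
  [4] #.. => .  t=0,i=7
  [3] .## => #  t=0,i=4
  [2] .#. => .  t=0,i=2
  [1] ..# => .  t=0,i=1
  [0] ... => #  t=0,i=0
  bits 00001001 = 9

9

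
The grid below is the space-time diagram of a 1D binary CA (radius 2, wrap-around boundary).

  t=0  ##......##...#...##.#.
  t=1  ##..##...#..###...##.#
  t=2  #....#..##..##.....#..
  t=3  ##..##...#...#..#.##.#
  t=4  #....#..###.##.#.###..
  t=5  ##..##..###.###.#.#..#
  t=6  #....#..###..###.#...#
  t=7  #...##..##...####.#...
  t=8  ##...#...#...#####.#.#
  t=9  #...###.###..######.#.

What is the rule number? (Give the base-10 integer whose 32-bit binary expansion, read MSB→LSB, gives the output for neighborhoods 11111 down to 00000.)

  #####|#  b31=1 t=8,i=15
  ####.|#  b30=1 t=7,i=15
  ###.#|#  b29=1 t=4,i=10
  ###..|.  b28=0 t=1,i=1
  ##.##|.  b27=0 t=1,i=20
  ##.#.|#  b26=1 t=0,i=19
  ##..#|.  b25=0 t=1,i=2
  ##...|.  b24=0 t=0,i=2
  #.###|.  b23=0 t=1,i=21
  #.##.|#  b22=1 t=0,i=0
  #.#.#|.  b21=0 t=0,i=20
  #.#..|.  b20=0 t=5,i=18
  #..##|.  b19=0 t=1,i=3
  #..#.|#  b18=1 t=2,i=21
  #...#|.  b17=0 t=0,i=11
  #....|.  b16=0 t=0,i=3
  .####|#  b15=1 t=7,i=14
  .###.|#  b14=1 t=1,i=0
  .##.#|#  b13=1 t=0,i=18
  .##..|#  b12=1 t=0,i=1
  .#.##|#  b11=1 t=0,i=21
  .#.#.|#  b10=1 t=5,i=17
  .#..#|.  b9=0 t=1,i=10
  .#...|#  b8=1 t=0,i=14
  ..###|#  b7=1 t=1,i=12
  ..##.|.  b6=0 t=0,i=8
  ..#.#|.  b5=0 t=3,i=16
  ..#..|#  b4=1 t=0,i=13
  ...##|.  b3=0 t=0,i=7
  ...#.|#  b2=1 t=0,i=12
  ....#|.  b1=0 t=0,i=6
  .....|#  b0=1 t=0,i=4
  bits 11100100010001001111110110010101 = 3829726613

3829726613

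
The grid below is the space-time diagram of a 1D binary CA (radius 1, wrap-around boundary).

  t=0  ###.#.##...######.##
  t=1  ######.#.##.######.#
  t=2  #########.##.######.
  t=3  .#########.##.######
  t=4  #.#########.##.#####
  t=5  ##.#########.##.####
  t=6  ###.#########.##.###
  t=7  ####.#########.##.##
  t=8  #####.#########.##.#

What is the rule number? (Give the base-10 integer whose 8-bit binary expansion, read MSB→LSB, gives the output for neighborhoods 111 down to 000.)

231

  ###|#  b7=1 t=0,i=0
  ##.|#  b6=1 t=0,i=2
  #.#|#  b5=1 t=0,i=3
  #..|.  b4=0 t=0,i=8
  .##|.  b3=0 t=0,i=6
  .#.|#  b2=1 t=0,i=4
  ..#|#  b1=1 t=0,i=10
  ...|#  b0=1 t=0,i=9
  bits 11100111 = 231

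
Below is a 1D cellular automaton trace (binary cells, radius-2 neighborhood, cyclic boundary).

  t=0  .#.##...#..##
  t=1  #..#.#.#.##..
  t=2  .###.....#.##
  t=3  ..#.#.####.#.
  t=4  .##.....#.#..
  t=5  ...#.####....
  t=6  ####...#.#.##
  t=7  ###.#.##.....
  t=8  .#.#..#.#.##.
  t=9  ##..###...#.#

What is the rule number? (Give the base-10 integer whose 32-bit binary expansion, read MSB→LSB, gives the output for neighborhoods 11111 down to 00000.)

3343663655

  #####|#  b31=1 t=6,i=0
  ####.|#  b30=1 t=3,i=8
  ###.#|.  b29=0 t=3,i=9
  ###..|.  b28=0 t=2,i=3
  ##.##|.  b27=0 t=2,i=0
  ##.#.|#  b26=1 t=0,i=0
  ##..#|#  b25=1 t=1,i=11
  ##...|#  b24=1 t=0,i=5
  #.###|.  b23=0 t=2,i=1
  #.##.|#  b22=1 t=0,i=3
  #.#.#|.  b21=0 t=0,i=1
  #.#..|.  b20=0 t=3,i=11
  #..##|#  b19=1 t=0,i=10
  #..#.|#  b18=1 t=1,i=2
  #...#|.  b17=0 t=0,i=6
  #....|.  b16=0 t=2,i=5
  .####|.  b15=0 t=3,i=7
  .###.|#  b14=1 t=2,i=2
  .##.#|.  b13=0 t=0,i=12
  .##..|.  b12=0 t=0,i=4
  .#.##|.  b11=0 t=0,i=2
  .#.#.|.  b10=0 t=1,i=4
  .#..#|#  b9=1 t=0,i=9
  .#...|.  b8=0 t=3,i=12
  ..###|.  b7=0 t=7,i=0
  ..##.|.  b6=0 t=0,i=11
  ..#.#|#  b5=1 t=1,i=3
  ..#..|.  b4=0 t=0,i=8
  ...##|.  b3=0 t=4,i=0
  ...#.|#  b2=1 t=0,i=7
  ....#|#  b1=1 t=2,i=7
  .....|#  b0=1 t=2,i=6
  bits 11000111010011000100001000100111 = 3343663655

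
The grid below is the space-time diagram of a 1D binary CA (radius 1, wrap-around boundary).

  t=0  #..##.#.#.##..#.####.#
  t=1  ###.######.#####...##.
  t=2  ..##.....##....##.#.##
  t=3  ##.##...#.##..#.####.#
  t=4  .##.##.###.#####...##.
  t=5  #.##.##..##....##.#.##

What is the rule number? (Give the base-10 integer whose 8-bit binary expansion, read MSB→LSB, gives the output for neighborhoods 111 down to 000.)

  [7] ### => .  t=0,i=17
  [6] ##. => #  t=0,i=0
  [5] #.# => #  t=0,i=5
  [4] #.. => #  t=0,i=1
  [3] .## => .  t=0,i=3
  [2] .#. => #  t=0,i=6
  [1] ..# => #  t=0,i=2
  [0] ... => .  t=1,i=17
  bits 01110110 = 118

118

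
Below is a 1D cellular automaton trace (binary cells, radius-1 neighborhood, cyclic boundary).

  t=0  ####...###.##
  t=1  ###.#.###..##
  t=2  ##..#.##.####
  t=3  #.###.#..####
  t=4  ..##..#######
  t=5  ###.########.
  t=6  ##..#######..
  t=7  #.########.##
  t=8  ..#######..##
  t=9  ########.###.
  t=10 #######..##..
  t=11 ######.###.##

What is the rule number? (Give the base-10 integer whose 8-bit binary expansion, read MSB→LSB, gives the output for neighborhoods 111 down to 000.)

  nb ###: next=#  (t=0,i=0, bit7=1)
  nb ##.: next=.  (t=0,i=3, bit6=0)
  nb #.#: next=.  (t=0,i=10, bit5=0)
  nb #..: next=#  (t=0,i=4, bit4=1)
  nb .##: next=#  (t=0,i=7, bit3=1)
  nb .#.: next=#  (t=1,i=4, bit2=1)
  nb ..#: next=#  (t=0,i=6, bit1=1)
  nb ...: next=.  (t=0,i=5, bit0=0)
  bits 10011110 = 158

158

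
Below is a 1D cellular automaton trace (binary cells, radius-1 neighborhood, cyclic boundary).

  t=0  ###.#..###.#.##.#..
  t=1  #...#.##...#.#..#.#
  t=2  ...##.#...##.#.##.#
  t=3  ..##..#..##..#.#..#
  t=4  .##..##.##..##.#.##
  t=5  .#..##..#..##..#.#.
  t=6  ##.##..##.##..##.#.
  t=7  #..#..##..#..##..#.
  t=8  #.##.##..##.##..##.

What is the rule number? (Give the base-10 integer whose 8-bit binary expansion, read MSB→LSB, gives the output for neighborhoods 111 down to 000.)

14

  nb ###: next=.  (t=0,i=1, bit7=0)
  nb ##.: next=.  (t=0,i=2, bit6=0)
  nb #.#: next=.  (t=0,i=3, bit5=0)
  nb #..: next=.  (t=0,i=5, bit4=0)
  nb .##: next=#  (t=0,i=0, bit3=1)
  nb .#.: next=#  (t=0,i=4, bit2=1)
  nb ..#: next=#  (t=0,i=6, bit1=1)
  nb ...: next=.  (t=1,i=2, bit0=0)
  bits 00001110 = 14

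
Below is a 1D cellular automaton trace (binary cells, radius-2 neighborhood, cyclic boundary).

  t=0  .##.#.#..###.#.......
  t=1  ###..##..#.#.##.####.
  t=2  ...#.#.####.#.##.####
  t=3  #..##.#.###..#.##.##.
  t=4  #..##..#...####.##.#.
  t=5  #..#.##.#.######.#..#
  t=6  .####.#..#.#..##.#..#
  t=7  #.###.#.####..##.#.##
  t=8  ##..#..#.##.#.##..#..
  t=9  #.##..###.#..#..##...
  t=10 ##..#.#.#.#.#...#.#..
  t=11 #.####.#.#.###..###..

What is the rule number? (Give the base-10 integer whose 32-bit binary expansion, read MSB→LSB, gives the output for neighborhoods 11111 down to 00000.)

1796517353

  ##### -> .   bit 31 = 0  t=5,i=12
  ####. -> #   bit 30 = 1  t=1,i=18
  ###.# -> #   bit 29 = 1  t=0,i=11
  ###.. -> .   bit 28 = 0  t=1,i=2
  ##.## -> #   bit 27 = 1  t=1,i=15
  ##.#. -> .   bit 26 = 0  t=0,i=3
  ##..# -> #   bit 25 = 1  t=1,i=3
  ##... -> #   bit 24 = 1  t=2,i=0
  #.### -> .   bit 23 = 0  t=1,i=0
  #.##. -> .   bit 22 = 0  t=1,i=13
  #.#.# -> .   bit 21 = 0  t=0,i=4
  #.#.. -> #   bit 20 = 1  t=0,i=6
  #..## -> .   bit 19 = 0  t=0,i=8
  #..#. -> #   bit 18 = 1  t=1,i=8
  #...# -> .   bit 17 = 0  t=2,i=1
  #.... -> .   bit 16 = 0  t=0,i=15
  .#### -> #   bit 15 = 1  t=1,i=17
  .###. -> .   bit 14 = 0  t=0,i=10
  .##.# -> #   bit 13 = 1  t=0,i=2
  .##.. -> .   bit 12 = 0  t=1,i=6
  .#.## -> #   bit 11 = 1  t=1,i=12
  .#.#. -> #   bit 10 = 1  t=0,i=5
  .#..# -> .   bit 9 = 0  t=0,i=7
  .#... -> #   bit 8 = 1  t=0,i=14
  ..### -> #   bit 7 = 1  t=0,i=9
  ..##. -> #   bit 6 = 1  t=0,i=1
  ..#.# -> #   bit 5 = 1  t=1,i=9
  ..#.. -> .   bit 4 = 0  t=4,i=7
  ...## -> #   bit 3 = 1  t=0,i=0
  ...#. -> .   bit 2 = 0  t=2,i=2
  ....# -> .   bit 1 = 0  t=0,i=20
  ..... -> #   bit 0 = 1  t=0,i=16
  bits 01101011000101001010110111101001 = 1796517353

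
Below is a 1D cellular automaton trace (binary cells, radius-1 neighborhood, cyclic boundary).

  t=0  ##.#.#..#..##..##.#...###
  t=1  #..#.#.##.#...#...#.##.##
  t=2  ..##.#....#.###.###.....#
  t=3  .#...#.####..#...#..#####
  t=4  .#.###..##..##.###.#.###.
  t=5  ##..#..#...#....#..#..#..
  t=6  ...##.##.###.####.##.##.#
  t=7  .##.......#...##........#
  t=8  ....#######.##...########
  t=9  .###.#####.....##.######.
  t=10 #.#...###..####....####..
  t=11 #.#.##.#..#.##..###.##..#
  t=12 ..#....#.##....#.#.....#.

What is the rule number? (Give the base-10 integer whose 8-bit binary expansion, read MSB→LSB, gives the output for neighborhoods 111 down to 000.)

135

  [7] ### => #  t=0,i=0
  [6] ##. => .  t=0,i=1
  [5] #.# => .  t=0,i=2
  [4] #.. => .  t=0,i=6
  [3] .## => .  t=0,i=11
  [2] .#. => #  t=0,i=3
  [1] ..# => #  t=0,i=7
  [0] ... => #  t=0,i=20
  bits 10000111 = 135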